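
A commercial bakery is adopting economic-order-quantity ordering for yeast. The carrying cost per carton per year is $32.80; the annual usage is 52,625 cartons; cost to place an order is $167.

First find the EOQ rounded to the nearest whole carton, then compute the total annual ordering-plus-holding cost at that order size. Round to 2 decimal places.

$24,010.78

EOQ = √(2DS/H) = √(2 × 52,625 × 167 / 32.8)
    = √(535,876.52) ≈ 732.04 → Q = 732 cartons
Ordering: D/Q × S = 52,625/732 × $167 = $12,005.98
Holding:  Q/2 × H = 732/2 × $32.8 = $12,004.80
Total = $12,005.98 + $12,004.80 = $24,010.78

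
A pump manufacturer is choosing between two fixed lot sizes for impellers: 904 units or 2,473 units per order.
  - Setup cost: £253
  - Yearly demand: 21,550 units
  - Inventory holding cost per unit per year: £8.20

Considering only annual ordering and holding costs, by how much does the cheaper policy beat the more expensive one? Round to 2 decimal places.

TC(Q) = (D/Q)S + (Q/2)H
TC(904) = (21,550/904)×253 + (904/2)×8.2 = £9,737.54
TC(2,473) = (21,550/2,473)×253 + (2,473/2)×8.2 = £12,343.97
Cheaper: Q = 904.  Difference = £2,606.43

£2,606.43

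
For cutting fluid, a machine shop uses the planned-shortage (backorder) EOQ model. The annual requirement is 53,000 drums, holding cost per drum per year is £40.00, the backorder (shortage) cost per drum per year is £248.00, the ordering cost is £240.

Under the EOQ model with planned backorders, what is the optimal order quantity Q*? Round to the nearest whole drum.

Q* = √(2DS/H) · √((H + b)/b)
   = √(2 × 53,000 × 240 / 40) · √((40 + 248) / 248)
   = 797.496 × 1.0776 ≈ 859.41

859 drums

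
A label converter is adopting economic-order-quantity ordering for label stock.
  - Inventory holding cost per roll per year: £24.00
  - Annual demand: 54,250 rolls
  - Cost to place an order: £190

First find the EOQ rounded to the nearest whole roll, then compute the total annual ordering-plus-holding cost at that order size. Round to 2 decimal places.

£22,243.20

Optimal lot size Q* = (2 × 54,250 × £190 / £24)^½ ≈ 926.80 → Q = 927 rolls
Annual ordering cost = (D/Q)·S = (54,250/927) × 190 = £11,119.20
Annual holding cost  = (Q/2)·H = (927/2) × 24 = £11,124.00
Total = £11,119.20 + £11,124.00 = £22,243.20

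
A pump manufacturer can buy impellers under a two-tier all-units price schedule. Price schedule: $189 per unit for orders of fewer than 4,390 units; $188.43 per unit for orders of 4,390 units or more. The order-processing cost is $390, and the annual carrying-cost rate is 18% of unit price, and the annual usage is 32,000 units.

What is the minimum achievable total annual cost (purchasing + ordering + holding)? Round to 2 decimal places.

$6,077,139.99

H₁ = 18%×$189 = $34.0200;  H₂ = 18%×$188.43 = $33.9174
EOQ₁ = √(2×32,000×390/34.0200) = 856.55  (< 4,390, feasible at tier 1)
EOQ₂ = √(2×32,000×390/33.9174) = 857.85  (< 4,390 → use Q = 4,390 at tier-2 price)
TC(tier 1 (EOQ₁), Q≈856.6) = $6,077,139.99
TC(tier 2, Q≈4,390.0) = $6,107,051.52
Minimum at tier 1 (EOQ₁): $6,077,139.99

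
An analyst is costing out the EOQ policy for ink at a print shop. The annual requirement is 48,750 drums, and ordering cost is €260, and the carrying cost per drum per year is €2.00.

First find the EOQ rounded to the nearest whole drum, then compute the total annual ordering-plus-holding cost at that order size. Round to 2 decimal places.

€7,120.39

2DS/H = 2·48,750·260/2 = 12,675,000.00
EOQ = √12,675,000.00 ≈ 3,560.20 → Q = 3,560 drums
Orders/yr = 48,750/3,560 = 13.694; ordering cost = 13.694 × €260 = €3,560.39
Average inventory = 3,560/2 = 1780; holding cost = 1780 × €2 = €3,560.00
Total = €3,560.39 + €3,560.00 = €7,120.39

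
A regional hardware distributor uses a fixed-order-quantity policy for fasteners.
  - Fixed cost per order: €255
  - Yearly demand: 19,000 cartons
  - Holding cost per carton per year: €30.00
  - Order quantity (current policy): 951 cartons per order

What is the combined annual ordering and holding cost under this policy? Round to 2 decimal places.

Ordering: D/Q × S = 19,000/951 × €255 = €5,094.64
Holding:  Q/2 × H = 951/2 × €30 = €14,265.00
Total = €5,094.64 + €14,265.00 = €19,359.64

€19,359.64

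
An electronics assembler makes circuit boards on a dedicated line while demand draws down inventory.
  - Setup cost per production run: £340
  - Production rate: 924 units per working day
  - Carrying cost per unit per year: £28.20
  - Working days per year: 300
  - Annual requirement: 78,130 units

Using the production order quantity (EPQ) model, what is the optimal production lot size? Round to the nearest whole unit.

d = 78,130/300 = 260.4333 units/day;  effective holding cost H(1 − d/p) = 28.2·(1 − 260.4333/924) = 20.25171
Q* = √(2DS / H_eff) = √(2·78,130·340 / 20.25171) ≈ 1,619.69

1,620 units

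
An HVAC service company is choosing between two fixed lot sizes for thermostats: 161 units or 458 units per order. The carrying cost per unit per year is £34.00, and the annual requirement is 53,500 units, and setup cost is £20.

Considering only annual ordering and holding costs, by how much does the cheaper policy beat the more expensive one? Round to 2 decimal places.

£739.28

For each Q, cost = (D/Q)·S + (Q/2)·H.
TC(161) = (53,500/161)×20 + (161/2)×34 = £9,382.96
TC(458) = (53,500/458)×20 + (458/2)×34 = £10,122.24
Cheaper: Q = 161.  Difference = £739.28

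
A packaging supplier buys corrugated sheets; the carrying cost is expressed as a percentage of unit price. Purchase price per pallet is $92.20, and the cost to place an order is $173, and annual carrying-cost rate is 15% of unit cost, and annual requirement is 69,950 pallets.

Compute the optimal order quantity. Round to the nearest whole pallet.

1,323 pallets

Carrying cost H = $92.2 × 15% = $13.8300/pallet/yr
Optimal lot size Q* = (2 × 69,950 × $173 / $13.83)^½ ≈ 1,322.88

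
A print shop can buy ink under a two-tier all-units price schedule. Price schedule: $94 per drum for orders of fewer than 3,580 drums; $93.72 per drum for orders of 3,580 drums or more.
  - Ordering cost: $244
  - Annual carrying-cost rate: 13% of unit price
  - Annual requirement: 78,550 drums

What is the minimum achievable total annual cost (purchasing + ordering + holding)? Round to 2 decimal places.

$7,388,868.33

H₁ = 13%×$94 = $12.2200;  H₂ = 13%×$93.72 = $12.1836
EOQ₁ = √(2×78,550×244/12.2200) = 1,771.12  (< 3,580, feasible at tier 1)
EOQ₂ = √(2×78,550×244/12.1836) = 1,773.76  (< 3,580 → use Q = 3,580 at tier-2 price)
TC(tier 1 (EOQ₁), Q≈1,771.1) = $7,405,343.06
TC(tier 2, Q≈3,580.0) = $7,388,868.33
Minimum at tier 2: $7,388,868.33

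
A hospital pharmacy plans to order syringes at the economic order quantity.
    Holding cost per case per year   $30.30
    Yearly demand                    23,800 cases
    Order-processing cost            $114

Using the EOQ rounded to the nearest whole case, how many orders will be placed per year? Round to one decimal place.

2DS/H = 2·23,800·114/30.3 = 179,089.11
EOQ = √179,089.11 ≈ 423.19 → Q = 423
Orders per year = D/Q = 23,800 / 423 = 56.265

56.3 orders per year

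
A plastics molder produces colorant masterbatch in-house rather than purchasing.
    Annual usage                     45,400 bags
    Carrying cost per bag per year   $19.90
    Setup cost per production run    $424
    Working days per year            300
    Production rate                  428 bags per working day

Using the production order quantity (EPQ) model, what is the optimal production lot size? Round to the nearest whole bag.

1,730 bags

Daily demand d = 45,400/300 = 151.333; p = 428; 1 − d/p = 0.64642
EPQ = √(2DS / (H(1 − d/p)))
    = √(2 × 45,400 × 424 / (19.9 × 0.64642)) ≈ 1,729.99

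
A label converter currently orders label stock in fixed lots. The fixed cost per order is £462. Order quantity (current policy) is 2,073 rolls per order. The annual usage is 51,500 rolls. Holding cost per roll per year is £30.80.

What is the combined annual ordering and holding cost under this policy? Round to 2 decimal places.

£43,401.77

Orders/yr = 51,500/2,073 = 24.843; ordering cost = 24.843 × £462 = £11,477.57
Average inventory = 2,073/2 = 1036.5; holding cost = 1036.5 × £30.8 = £31,924.20
Total = £11,477.57 + £31,924.20 = £43,401.77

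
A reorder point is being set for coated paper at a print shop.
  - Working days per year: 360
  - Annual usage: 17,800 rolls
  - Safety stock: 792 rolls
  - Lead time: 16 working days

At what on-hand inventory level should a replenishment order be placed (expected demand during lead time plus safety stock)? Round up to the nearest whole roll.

1,584 rolls

Daily demand d = 17,800 / 360 = 49.444 rolls/day
Demand during lead time = 49.444 × 16 = 791.11
Reorder point = 791.11 + 792 = 1,583.11 → round up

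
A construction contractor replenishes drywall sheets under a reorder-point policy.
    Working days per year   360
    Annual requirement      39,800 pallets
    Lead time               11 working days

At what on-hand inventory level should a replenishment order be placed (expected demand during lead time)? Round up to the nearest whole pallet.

1,217 pallets

Daily demand d = 39,800 / 360 = 110.556 pallets/day
Demand during lead time = 110.556 × 11 = 1,216.11
Reorder point = 1,216.11 → round up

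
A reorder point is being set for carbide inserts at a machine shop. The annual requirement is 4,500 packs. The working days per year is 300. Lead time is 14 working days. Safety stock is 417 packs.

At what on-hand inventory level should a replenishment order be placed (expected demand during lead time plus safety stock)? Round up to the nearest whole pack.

627 packs

Daily demand d = 4,500 / 300 = 15.000 packs/day
Demand during lead time = 15.000 × 14 = 210.00
Reorder point = 210.00 + 417 = 627.00 → round up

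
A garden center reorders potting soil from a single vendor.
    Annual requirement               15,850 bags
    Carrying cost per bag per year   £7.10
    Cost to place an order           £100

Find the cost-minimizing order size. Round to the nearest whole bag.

668 bags

2DS/H = 2·15,850·100/7.1 = 446,478.87
EOQ = √446,478.87 ≈ 668.19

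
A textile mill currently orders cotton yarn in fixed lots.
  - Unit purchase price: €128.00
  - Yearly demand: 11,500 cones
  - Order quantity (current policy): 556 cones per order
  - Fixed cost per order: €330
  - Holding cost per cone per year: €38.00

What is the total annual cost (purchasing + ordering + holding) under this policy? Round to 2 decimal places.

Annual ordering cost = (D/Q)·S = (11,500/556) × 330 = €6,825.54
Annual holding cost  = (Q/2)·H = (556/2) × 38 = €10,564.00
Purchase cost = D·C = 11,500 × 128 = €1,472,000.00
Total = €6,825.54 + €10,564.00 + €1,472,000.00 = €1,489,389.54

€1,489,389.54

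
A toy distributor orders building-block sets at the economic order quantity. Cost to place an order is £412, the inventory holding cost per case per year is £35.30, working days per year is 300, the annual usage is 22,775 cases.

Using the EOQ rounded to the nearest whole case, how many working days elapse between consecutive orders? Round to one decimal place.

9.6 days

Optimal lot size Q* = (2 × 22,775 × £412 / £35.3)^½ ≈ 729.13 → Q = 729 cases
Days between orders = 300 / (D/Q) = 300 / 31.241 ≈ 9.603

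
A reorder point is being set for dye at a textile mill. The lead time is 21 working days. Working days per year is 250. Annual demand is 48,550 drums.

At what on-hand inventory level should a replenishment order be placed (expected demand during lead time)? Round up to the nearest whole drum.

Daily demand d = 48,550 / 250 = 194.200 drums/day
Demand during lead time = 194.200 × 21 = 4,078.20
Reorder point = 4,078.20 → round up

4,079 drums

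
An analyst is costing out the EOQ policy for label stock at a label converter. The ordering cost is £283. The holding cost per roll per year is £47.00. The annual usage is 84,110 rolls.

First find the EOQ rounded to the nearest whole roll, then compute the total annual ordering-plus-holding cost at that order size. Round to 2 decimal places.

Q* = √(2·D·S / H) = √(2·84,110·283 / 47) = √1,012,899.1 ≈ 1,006.43 → Q = 1,006 rolls
Ordering: D/Q × S = 84,110/1,006 × £283 = £23,661.16
Holding:  Q/2 × H = 1,006/2 × £47 = £23,641.00
Total = £23,661.16 + £23,641.00 = £47,302.16

£47,302.16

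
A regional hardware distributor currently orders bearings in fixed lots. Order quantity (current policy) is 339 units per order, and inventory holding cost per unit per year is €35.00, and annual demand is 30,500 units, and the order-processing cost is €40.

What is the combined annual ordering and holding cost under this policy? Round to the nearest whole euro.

Ordering: D/Q × S = 30,500/339 × €40 = €3,598.82
Holding:  Q/2 × H = 339/2 × €35 = €5,932.50
Total = €3,598.82 + €5,932.50 = €9,531.32

€9,531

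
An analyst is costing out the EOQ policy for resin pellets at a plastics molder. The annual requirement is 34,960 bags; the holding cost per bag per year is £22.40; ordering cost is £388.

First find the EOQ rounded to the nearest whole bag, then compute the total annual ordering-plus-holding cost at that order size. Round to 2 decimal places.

EOQ = √(2DS/H) = √(2 × 34,960 × 388 / 22.4)
    = √(1,211,114.29) ≈ 1,100.51 → Q = 1,101 bags
Ordering: D/Q × S = 34,960/1,101 × £388 = £12,320.15
Holding:  Q/2 × H = 1,101/2 × £22.4 = £12,331.20
Total = £12,320.15 + £12,331.20 = £24,651.35

£24,651.35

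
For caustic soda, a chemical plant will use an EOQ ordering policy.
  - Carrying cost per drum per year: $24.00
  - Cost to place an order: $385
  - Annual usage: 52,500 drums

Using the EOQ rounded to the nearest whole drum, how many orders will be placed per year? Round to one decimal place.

Optimal lot size Q* = (2 × 52,500 × $385 / $24)^½ ≈ 1,297.83 → Q = 1,298
Orders per year = D/Q = 52,500 / 1,298 = 40.447

40.4 orders per year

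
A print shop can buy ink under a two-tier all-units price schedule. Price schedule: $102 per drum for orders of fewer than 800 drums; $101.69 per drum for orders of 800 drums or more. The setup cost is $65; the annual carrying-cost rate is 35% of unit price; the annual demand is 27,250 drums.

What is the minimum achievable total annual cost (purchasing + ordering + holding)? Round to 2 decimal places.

$2,787,503.16

H₁ = 35%×$102 = $35.7000;  H₂ = 35%×$101.69 = $35.5915
EOQ₁ = √(2×27,250×65/35.7000) = 315.01  (< 800, feasible at tier 1)
EOQ₂ = √(2×27,250×65/35.5915) = 315.49  (< 800 → use Q = 800 at tier-2 price)
TC(tier 1 (EOQ₁), Q≈315.0) = $2,790,745.77
TC(tier 2, Q≈800.0) = $2,787,503.16
Minimum at tier 2: $2,787,503.16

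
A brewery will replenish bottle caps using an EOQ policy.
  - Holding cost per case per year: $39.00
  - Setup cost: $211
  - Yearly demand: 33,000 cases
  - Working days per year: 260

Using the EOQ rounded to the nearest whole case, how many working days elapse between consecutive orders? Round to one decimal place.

Q* = √(2·D·S / H) = √(2·33,000·211 / 39) = √357,076.9 ≈ 597.56 → Q = 598 cases
T = Q/D × 260 days = 598/33,000 × 260 = 4.712 days

4.7 days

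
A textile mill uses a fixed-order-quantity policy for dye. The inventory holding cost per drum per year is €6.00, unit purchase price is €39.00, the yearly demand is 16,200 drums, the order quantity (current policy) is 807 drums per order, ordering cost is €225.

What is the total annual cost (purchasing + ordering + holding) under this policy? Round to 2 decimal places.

Ordering: D/Q × S = 16,200/807 × €225 = €4,516.73
Holding:  Q/2 × H = 807/2 × €6 = €2,421.00
Purchase cost = D·C = 16,200 × 39 = €631,800.00
Total = €4,516.73 + €2,421.00 + €631,800.00 = €638,737.73

€638,737.73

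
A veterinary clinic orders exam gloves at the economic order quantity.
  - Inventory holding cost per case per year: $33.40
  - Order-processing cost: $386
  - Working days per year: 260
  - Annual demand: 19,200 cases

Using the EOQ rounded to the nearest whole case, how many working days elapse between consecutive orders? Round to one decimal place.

EOQ = √(2DS/H) = √(2 × 19,200 × 386 / 33.4)
    = √(443,784.43) ≈ 666.17 → Q = 666 cases
Cycle time = (working days × Q)/D = (260 × 666) / 19,200 = 9.019 days

9.0 days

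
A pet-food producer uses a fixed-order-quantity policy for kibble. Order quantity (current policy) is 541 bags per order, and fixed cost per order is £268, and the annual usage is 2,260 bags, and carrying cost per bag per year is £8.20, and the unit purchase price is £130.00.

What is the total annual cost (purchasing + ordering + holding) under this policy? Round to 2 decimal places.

£297,137.66

Ordering: D/Q × S = 2,260/541 × £268 = £1,119.56
Holding:  Q/2 × H = 541/2 × £8.2 = £2,218.10
Purchase cost = D·C = 2,260 × 130 = £293,800.00
Total = £1,119.56 + £2,218.10 + £293,800.00 = £297,137.66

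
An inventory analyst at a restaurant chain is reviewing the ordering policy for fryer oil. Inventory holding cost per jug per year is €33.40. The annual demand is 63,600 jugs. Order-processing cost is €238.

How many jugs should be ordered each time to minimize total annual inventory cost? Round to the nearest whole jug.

Q* = √(2·D·S / H) = √(2·63,600·238 / 33.4) = √906,395.2 ≈ 952.05

952 jugs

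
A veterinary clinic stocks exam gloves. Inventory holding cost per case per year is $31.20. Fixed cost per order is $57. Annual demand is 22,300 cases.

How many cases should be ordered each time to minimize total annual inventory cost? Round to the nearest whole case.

285 cases

Q* = √(2·D·S / H) = √(2·22,300·57 / 31.2) = √81,480.8 ≈ 285.45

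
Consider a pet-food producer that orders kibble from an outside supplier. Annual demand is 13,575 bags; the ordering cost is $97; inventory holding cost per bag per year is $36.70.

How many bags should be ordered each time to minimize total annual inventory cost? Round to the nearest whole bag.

Q* = √(2·D·S / H) = √(2·13,575·97 / 36.7) = √71,758.9 ≈ 267.88

268 bags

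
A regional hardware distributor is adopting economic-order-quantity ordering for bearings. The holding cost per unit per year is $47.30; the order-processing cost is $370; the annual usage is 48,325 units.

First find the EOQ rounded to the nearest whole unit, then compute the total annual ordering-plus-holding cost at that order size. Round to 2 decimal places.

$41,127.51

Q* = √(2·D·S / H) = √(2·48,325·370 / 47.3) = √756,035.9 ≈ 869.50 → Q = 870 units
Orders/yr = 48,325/870 = 55.546; ordering cost = 55.546 × $370 = $20,552.01
Average inventory = 870/2 = 435; holding cost = 435 × $47.3 = $20,575.50
Total = $20,552.01 + $20,575.50 = $41,127.51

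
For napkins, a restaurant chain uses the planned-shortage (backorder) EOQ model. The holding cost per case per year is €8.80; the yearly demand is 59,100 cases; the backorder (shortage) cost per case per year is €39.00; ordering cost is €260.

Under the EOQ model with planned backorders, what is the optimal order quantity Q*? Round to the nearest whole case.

2,069 cases

Basic EOQ = √(2·59,100·260/8.8) = 1,868.762
Backorder adjustment √((H+b)/b) = √((8.8+39)/39) = 1.1071
Q* = 1,868.762 × 1.1071 ≈ 2,068.88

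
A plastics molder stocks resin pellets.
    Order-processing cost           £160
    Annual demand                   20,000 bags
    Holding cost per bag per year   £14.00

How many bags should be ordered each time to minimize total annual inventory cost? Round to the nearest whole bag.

Q* = √(2·D·S / H) = √(2·20,000·160 / 14) = √457,142.9 ≈ 676.12

676 bags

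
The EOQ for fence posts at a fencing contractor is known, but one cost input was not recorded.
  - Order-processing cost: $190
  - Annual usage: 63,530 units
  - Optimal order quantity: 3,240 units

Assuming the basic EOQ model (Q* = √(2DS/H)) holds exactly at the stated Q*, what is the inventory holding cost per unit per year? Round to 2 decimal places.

Since Q* = (2DS/H)^½, squaring gives Q*²·H = 2DS.
H = 2DS / Q² = 2 × 63,530 × 190 / 3,240² = 2.2997

$2.30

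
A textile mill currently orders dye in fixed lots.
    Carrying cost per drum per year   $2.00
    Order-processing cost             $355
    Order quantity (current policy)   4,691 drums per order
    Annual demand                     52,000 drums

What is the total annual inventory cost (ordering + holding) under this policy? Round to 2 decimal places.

$8,626.20

Orders/yr = 52,000/4,691 = 11.085; ordering cost = 11.085 × $355 = $3,935.20
Average inventory = 4,691/2 = 2345.5; holding cost = 2345.5 × $2 = $4,691.00
Total = $3,935.20 + $4,691.00 = $8,626.20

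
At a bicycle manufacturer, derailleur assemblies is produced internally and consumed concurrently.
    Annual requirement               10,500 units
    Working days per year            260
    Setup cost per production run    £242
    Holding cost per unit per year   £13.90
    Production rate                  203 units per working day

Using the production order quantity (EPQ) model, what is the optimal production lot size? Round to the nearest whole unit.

676 units

Daily demand d = 10,500/260 = 40.385; p = 203; 1 − d/p = 0.80106
EPQ = √(2DS / (H(1 − d/p)))
    = √(2 × 10,500 × 242 / (13.9 × 0.80106)) ≈ 675.58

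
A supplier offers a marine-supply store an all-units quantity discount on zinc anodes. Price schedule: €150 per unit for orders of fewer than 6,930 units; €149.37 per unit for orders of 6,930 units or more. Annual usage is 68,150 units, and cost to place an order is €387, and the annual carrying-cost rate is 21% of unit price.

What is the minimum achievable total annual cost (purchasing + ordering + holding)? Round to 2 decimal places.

€10,263,262.30

H₁ = 21%×€150 = €31.5000;  H₂ = 21%×€149.37 = €31.3677
EOQ₁ = √(2×68,150×387/31.5000) = 1,294.04  (< 6,930, feasible at tier 1)
EOQ₂ = √(2×68,150×387/31.3677) = 1,296.77  (< 6,930 → use Q = 6,930 at tier-2 price)
TC(tier 1 (EOQ₁), Q≈1,294.0) = €10,263,262.30
TC(tier 2, Q≈6,930.0) = €10,292,060.36
Minimum at tier 1 (EOQ₁): €10,263,262.30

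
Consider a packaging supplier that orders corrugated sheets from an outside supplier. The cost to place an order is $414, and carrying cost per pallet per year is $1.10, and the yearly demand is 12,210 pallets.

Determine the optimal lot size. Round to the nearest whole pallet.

EOQ = √(2DS/H) = √(2 × 12,210 × 414 / 1.1)
    = √(9,190,800.00) ≈ 3,031.63

3,032 pallets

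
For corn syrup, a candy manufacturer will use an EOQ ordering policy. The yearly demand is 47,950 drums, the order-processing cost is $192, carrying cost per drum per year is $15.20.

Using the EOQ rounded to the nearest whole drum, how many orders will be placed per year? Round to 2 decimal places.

Optimal lot size Q* = (2 × 47,950 × $192 / $15.2)^½ ≈ 1,100.62 → Q = 1,101
N = D/Q = 47,950/1,101 ≈ 43.551 orders/yr

43.55 orders per year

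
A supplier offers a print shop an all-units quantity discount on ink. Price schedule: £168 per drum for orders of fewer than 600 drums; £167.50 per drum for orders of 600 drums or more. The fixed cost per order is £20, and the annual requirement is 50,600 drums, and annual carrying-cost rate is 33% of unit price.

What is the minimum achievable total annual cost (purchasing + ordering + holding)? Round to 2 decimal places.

H₁ = 33%×£168 = £55.4400;  H₂ = 33%×£167.50 = £55.2750
EOQ₁ = √(2×50,600×20/55.4400) = 191.07  (< 600, feasible at tier 1)
EOQ₂ = √(2×50,600×20/55.2750) = 191.36  (< 600 → use Q = 600 at tier-2 price)
TC(tier 1 (EOQ₁), Q≈191.1) = £8,511,392.95
TC(tier 2, Q≈600.0) = £8,493,769.17
Minimum at tier 2: £8,493,769.17

£8,493,769.17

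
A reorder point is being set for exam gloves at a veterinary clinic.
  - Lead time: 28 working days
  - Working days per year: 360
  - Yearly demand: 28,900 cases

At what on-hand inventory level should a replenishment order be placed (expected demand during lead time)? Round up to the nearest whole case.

Daily demand d = 28,900 / 360 = 80.278 cases/day
Demand during lead time = 80.278 × 28 = 2,247.78
Reorder point = 2,247.78 → round up

2,248 cases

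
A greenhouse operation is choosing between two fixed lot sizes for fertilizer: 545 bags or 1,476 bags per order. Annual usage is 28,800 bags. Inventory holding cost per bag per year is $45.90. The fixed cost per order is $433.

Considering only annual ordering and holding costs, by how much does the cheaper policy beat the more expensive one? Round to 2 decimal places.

For each Q, cost = (D/Q)·S + (Q/2)·H.
TC(545) = (28,800/545)×433 + (545/2)×45.9 = $35,389.22
TC(1,476) = (28,800/1,476)×433 + (1,476/2)×45.9 = $42,322.98
Lots of 545 are cheaper by $6,933.76.

$6,933.76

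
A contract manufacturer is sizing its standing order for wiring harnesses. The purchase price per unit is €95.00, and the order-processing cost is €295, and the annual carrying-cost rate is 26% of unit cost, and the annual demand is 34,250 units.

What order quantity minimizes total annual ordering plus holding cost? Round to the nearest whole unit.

904 units

H = i·C = 0.26 × €95 = €24.7000 per unit-year
Q* = √(2·D·S / H) = √(2·34,250·295 / 24.7) = √818,117.4 ≈ 904.50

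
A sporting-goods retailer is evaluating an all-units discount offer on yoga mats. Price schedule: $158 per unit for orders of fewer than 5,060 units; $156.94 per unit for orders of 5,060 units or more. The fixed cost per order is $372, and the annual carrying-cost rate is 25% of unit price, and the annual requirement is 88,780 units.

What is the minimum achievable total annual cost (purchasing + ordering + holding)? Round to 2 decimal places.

$14,038,924.66

H₁ = 25%×$158 = $39.5000;  H₂ = 25%×$156.94 = $39.2350
EOQ₁ = √(2×88,780×372/39.5000) = 1,293.14  (< 5,060, feasible at tier 1)
EOQ₂ = √(2×88,780×372/39.2350) = 1,297.50  (< 5,060 → use Q = 5,060 at tier-2 price)
TC(tier 1 (EOQ₁), Q≈1,293.1) = $14,078,319.02
TC(tier 2, Q≈5,060.0) = $14,038,924.66
Minimum at tier 2: $14,038,924.66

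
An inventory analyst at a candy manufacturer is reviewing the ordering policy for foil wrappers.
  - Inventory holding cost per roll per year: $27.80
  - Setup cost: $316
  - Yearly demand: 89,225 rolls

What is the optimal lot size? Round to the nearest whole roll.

Optimal lot size Q* = (2 × 89,225 × $316 / $27.8)^½ ≈ 1,424.23

1,424 rolls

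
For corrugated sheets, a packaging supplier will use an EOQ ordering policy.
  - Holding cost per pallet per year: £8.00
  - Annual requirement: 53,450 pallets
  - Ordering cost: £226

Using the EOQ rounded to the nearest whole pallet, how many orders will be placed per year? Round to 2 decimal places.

30.75 orders per year

2DS/H = 2·53,450·226/8 = 3,019,925.00
EOQ = √3,019,925.00 ≈ 1,737.79 → Q = 1,738
N = D/Q = 53,450/1,738 ≈ 30.754 orders/yr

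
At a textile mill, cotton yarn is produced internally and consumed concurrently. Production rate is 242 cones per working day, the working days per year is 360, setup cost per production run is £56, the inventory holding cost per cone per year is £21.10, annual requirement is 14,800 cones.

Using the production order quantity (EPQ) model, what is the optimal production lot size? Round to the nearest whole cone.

d = 14,800/360 = 41.1111 cones/day;  effective holding cost H(1 − d/p) = 21.1·(1 − 41.1111/242) = 17.51552
Q* = √(2DS / H_eff) = √(2·14,800·56 / 17.51552) ≈ 307.63

308 cones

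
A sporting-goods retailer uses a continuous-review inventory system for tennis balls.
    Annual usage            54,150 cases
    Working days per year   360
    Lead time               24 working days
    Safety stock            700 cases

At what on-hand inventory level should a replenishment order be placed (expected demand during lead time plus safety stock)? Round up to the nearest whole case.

4,310 cases

Daily demand d = 54,150 / 360 = 150.417 cases/day
Demand during lead time = 150.417 × 24 = 3,610.00
Reorder point = 3,610.00 + 700 = 4,310.00 → round up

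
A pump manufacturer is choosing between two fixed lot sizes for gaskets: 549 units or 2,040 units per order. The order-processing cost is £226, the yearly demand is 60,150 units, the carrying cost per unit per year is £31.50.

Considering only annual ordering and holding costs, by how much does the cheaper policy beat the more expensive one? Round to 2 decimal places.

£5,385.72

For each Q, cost = (D/Q)·S + (Q/2)·H.
TC(549) = (60,150/549)×226 + (549/2)×31.5 = £33,407.95
TC(2,040) = (60,150/2,040)×226 + (2,040/2)×31.5 = £38,793.68
Cheaper: Q = 549.  Difference = £5,385.72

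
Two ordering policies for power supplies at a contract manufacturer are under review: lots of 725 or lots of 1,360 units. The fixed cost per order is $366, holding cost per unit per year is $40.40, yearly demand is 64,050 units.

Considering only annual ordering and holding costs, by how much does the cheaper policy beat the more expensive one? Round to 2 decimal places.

For each Q, cost = (D/Q)·S + (Q/2)·H.
TC(725) = (64,050/725)×366 + (725/2)×40.4 = $46,979.21
TC(1,360) = (64,050/1,360)×366 + (1,360/2)×40.4 = $44,708.99
|ΔTC| = |$46,979.21 − $44,708.99| = $2,270.22

$2,270.22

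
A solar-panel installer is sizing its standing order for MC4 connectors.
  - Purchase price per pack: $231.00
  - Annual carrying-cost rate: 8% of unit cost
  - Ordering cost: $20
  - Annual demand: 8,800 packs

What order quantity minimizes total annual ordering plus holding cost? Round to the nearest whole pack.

138 packs

Carrying cost H = $231 × 8% = $18.4800/pack/yr
2DS/H = 2·8,800·20/18.48 = 19,047.62
EOQ = √19,047.62 ≈ 138.01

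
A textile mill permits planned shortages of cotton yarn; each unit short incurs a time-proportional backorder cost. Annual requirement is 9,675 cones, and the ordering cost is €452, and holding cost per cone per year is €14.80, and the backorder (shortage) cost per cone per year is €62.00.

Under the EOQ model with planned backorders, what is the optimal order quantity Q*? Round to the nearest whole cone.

Basic EOQ = √(2·9,675·452/14.8) = 768.739
Backorder adjustment √((H+b)/b) = √((14.8+62)/62) = 1.1130
Q* = 768.739 × 1.1130 ≈ 855.59

856 cones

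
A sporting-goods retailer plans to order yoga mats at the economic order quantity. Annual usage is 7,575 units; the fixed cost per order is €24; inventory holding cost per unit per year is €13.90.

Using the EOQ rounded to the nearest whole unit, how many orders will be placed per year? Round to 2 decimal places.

46.76 orders per year

EOQ = √(2DS/H) = √(2 × 7,575 × 24 / 13.9)
    = √(26,158.27) ≈ 161.74 → Q = 162
N = D/Q = 7,575/162 ≈ 46.759 orders/yr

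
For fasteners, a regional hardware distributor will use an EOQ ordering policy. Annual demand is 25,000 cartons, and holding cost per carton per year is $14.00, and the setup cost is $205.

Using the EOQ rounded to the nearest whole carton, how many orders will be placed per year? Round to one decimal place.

Q* = √(2·D·S / H) = √(2·25,000·205 / 14) = √732,142.9 ≈ 855.65 → Q = 856
Orders per year = D/Q = 25,000 / 856 = 29.206

29.2 orders per year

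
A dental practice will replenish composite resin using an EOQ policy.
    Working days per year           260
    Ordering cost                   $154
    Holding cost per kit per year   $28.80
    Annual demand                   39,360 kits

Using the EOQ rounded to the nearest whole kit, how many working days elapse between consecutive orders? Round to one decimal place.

Q* = √(2·D·S / H) = √(2·39,360·154 / 28.8) = √420,933.3 ≈ 648.79 → Q = 649 kits
Days between orders = 260 / (D/Q) = 260 / 60.647 ≈ 4.287

4.3 days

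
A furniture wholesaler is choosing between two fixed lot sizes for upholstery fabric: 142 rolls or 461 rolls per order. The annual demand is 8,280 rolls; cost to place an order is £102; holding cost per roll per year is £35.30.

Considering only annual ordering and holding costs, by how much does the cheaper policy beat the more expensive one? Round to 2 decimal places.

For each Q, cost = (D/Q)·S + (Q/2)·H.
TC(142) = (8,280/142)×102 + (142/2)×35.3 = £8,453.91
TC(461) = (8,280/461)×102 + (461/2)×35.3 = £9,968.67
Lots of 142 are cheaper by £1,514.76.

£1,514.76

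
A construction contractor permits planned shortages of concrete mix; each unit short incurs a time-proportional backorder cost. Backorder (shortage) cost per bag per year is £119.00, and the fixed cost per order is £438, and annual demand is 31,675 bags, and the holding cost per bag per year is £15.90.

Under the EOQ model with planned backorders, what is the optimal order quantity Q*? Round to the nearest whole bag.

1,407 bags

Q* = √(2DS/H) · √((H + b)/b)
   = √(2 × 31,675 × 438 / 15.9) · √((15.9 + 119) / 119)
   = 1,321.027 × 1.0647 ≈ 1,406.51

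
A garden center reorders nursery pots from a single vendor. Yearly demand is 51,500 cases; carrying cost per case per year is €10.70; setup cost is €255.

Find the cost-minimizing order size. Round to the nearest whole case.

1,567 cases

EOQ = √(2DS/H) = √(2 × 51,500 × 255 / 10.7)
    = √(2,454,672.90) ≈ 1,566.74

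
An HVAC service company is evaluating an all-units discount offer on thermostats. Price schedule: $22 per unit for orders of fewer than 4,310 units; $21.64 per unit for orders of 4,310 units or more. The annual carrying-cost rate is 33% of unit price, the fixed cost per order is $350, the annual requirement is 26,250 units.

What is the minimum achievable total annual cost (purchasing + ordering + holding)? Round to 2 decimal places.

$585,570.96

H₁ = 33%×$22 = $7.2600;  H₂ = 33%×$21.64 = $7.1412
EOQ₁ = √(2×26,250×350/7.2600) = 1,590.91  (< 4,310, feasible at tier 1)
EOQ₂ = √(2×26,250×350/7.1412) = 1,604.09  (< 4,310 → use Q = 4,310 at tier-2 price)
TC(tier 1 (EOQ₁), Q≈1,590.9) = $589,050.00
TC(tier 2, Q≈4,310.0) = $585,570.96
Minimum at tier 2: $585,570.96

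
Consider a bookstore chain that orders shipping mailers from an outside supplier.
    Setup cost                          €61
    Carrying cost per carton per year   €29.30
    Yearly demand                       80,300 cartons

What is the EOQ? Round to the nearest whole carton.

578 cartons

2DS/H = 2·80,300·61/29.3 = 334,354.95
EOQ = √334,354.95 ≈ 578.23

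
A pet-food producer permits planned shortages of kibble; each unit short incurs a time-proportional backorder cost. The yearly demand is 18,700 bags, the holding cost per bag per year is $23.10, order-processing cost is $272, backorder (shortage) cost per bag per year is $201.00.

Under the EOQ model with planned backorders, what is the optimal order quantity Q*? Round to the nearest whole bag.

701 bags

Basic EOQ = √(2·18,700·272/23.1) = 663.612
Backorder adjustment √((H+b)/b) = √((23.1+201)/201) = 1.0559
Q* = 663.612 × 1.0559 ≈ 700.71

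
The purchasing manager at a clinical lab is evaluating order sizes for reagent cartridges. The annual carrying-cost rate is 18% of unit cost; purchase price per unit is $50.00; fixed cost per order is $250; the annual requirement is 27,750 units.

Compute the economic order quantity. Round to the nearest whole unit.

1,242 units

Holding cost per unit per year: H = 18% × $50 = $9.0000
Optimal lot size Q* = (2 × 27,750 × $250 / $9)^½ ≈ 1,241.64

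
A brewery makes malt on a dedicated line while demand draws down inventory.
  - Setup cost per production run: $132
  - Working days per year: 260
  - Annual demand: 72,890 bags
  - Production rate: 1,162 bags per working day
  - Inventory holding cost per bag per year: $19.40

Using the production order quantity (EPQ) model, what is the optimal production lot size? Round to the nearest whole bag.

1,143 bags

d = 72,890/260 = 280.3462 bags/day;  effective holding cost H(1 − d/p) = 19.4·(1 − 280.3462/1162) = 14.71952
Q* = √(2DS / H_eff) = √(2·72,890·132 / 14.71952) ≈ 1,143.38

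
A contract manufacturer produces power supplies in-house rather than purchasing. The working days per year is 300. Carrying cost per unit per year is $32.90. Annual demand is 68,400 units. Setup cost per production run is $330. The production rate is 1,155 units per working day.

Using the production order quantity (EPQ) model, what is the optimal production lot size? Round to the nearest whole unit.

1,308 units

d = 68,400/300 = 228.0000 units/day;  effective holding cost H(1 − d/p) = 32.9·(1 − 228.0000/1155) = 26.40545
Q* = √(2DS / H_eff) = √(2·68,400·330 / 26.40545) ≈ 1,307.53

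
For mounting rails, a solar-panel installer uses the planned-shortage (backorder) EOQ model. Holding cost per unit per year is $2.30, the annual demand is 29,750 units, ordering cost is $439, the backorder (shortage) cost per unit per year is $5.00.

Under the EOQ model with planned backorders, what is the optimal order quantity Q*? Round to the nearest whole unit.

Basic EOQ = √(2·29,750·439/2.3) = 3,369.976
Backorder adjustment √((H+b)/b) = √((2.3+5)/5) = 1.2083
Q* = 3,369.976 × 1.2083 ≈ 4,071.96

4,072 units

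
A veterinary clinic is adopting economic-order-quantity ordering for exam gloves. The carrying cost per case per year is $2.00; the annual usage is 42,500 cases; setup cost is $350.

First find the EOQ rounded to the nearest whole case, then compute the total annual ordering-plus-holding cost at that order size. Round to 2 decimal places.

Q* = √(2·D·S / H) = √(2·42,500·350 / 2) = √14,875,000.0 ≈ 3,856.81 → Q = 3,857 cases
Orders/yr = 42,500/3,857 = 11.019; ordering cost = 11.019 × $350 = $3,856.62
Average inventory = 3,857/2 = 1928.5; holding cost = 1928.5 × $2 = $3,857.00
Total = $3,856.62 + $3,857.00 = $7,713.62

$7,713.62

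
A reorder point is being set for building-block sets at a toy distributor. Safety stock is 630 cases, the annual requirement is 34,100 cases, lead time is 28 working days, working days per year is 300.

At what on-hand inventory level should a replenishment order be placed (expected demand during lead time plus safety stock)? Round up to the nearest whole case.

Daily demand d = 34,100 / 300 = 113.667 cases/day
Demand during lead time = 113.667 × 28 = 3,182.67
Reorder point = 3,182.67 + 630 = 3,812.67 → round up

3,813 cases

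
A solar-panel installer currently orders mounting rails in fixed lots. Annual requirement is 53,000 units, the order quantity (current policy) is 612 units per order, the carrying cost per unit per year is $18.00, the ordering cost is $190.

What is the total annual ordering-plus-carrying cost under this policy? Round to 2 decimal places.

Orders/yr = 53,000/612 = 86.601; ordering cost = 86.601 × $190 = $16,454.25
Average inventory = 612/2 = 306; holding cost = 306 × $18 = $5,508.00
Total = $16,454.25 + $5,508.00 = $21,962.25

$21,962.25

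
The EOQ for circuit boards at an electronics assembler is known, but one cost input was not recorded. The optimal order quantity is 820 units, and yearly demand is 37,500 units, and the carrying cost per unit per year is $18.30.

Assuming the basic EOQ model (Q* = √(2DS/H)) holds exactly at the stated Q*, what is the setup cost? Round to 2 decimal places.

EOQ relation: Q² = 2DS/H, so rearrange for the unknown.
S = Q²H / (2D) = 820² × 18.3 / (2 × 37,500) = 164.0656

$164.07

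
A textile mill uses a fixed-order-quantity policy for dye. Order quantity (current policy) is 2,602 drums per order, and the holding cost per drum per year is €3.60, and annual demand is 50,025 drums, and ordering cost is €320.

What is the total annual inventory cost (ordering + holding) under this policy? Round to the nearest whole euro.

€10,836

Annual ordering cost = (D/Q)·S = (50,025/2,602) × 320 = €6,152.19
Annual holding cost  = (Q/2)·H = (2,602/2) × 3.6 = €4,683.60
Total = €6,152.19 + €4,683.60 = €10,835.79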